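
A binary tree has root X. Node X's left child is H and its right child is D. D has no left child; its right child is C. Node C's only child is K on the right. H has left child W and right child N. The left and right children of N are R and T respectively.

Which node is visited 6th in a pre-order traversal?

Pre-order visits the node, then its left subtree, then its right subtree.
Visit X.
At X: go left to H.
  Visit H.
  At H: go left to W.
    W is a leaf — visit W.
  At H: go right to N.
    Visit N.
    At N: go left to R.
      R is a leaf — visit R.
    At N: go right to T.
      T is a leaf — visit T.
At X: go right to D.
  Visit D.
  At D: no left child.
  At D: go right to C.
    Visit C.
    At C: no left child.
    At C: go right to K.
      K is a leaf — visit K.
Full pre-order sequence: X, H, W, N, R, T, D, C, K.

T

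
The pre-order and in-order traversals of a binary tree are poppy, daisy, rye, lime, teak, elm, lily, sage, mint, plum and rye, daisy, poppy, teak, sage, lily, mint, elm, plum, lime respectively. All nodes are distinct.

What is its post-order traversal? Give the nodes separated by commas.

rye, daisy, sage, mint, lily, plum, elm, teak, lime, poppy

The first element of pre-order is the root; it splits in-order into left and right subtrees.
Root poppy: left subtree has 2 nodes {rye, daisy}, right has 7 {teak, sage, lily, mint, elm, plum, lime}.
  Root daisy: left subtree has 1 node {rye}, right has 0 { }.
  Root lime: left subtree has 6 nodes {teak, sage, lily, mint, elm, plum}, right has 0 { }.
    Root teak: left subtree has 0 nodes { }, right has 5 {sage, lily, mint, elm, plum}.
      Root elm: left subtree has 3 nodes {sage, lily, mint}, right has 1 {plum}.
        Root lily: left subtree has 1 node {sage}, right has 1 {mint}.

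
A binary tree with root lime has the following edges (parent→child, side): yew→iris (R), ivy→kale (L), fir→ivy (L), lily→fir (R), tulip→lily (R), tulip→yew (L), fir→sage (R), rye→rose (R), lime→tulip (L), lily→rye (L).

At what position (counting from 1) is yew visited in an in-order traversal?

1

In-order visits the left subtree, then the node, then the right subtree.
At lime: go left to tulip.
  At tulip: go left to yew.
    At yew: no left child.
    Visit yew.
    At yew: go right to iris.
      iris is a leaf — visit iris.
  Visit tulip.
  At tulip: go right to lily.
    At lily: go left to rye.
      At rye: no left child.
      Visit rye.
      At rye: go right to rose.
        rose is a leaf — visit rose.
    Visit lily.
    At lily: go right to fir.
      At fir: go left to ivy.
        At ivy: go left to kale.
          kale is a leaf — visit kale.
        Visit ivy.
        At ivy: no right child.
      Visit fir.
      At fir: go right to sage.
        sage is a leaf — visit sage.
Visit lime.
At lime: no right child.
Full in-order sequence: yew, iris, tulip, rye, rose, lily, kale, ivy, fir, sage, lime.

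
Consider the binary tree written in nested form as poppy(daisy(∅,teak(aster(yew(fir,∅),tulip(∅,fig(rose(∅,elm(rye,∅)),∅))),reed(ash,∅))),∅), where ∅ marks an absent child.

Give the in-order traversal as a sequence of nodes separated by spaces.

In-order visits the left subtree, then the node, then the right subtree.
At poppy: go left to daisy.
  At daisy: no left child.
  Visit daisy.
  At daisy: go right to teak.
    At teak: go left to aster.
      At aster: go left to yew.
        At yew: go left to fir.
          fir is a leaf — visit fir.
        Visit yew.
        At yew: no right child.
      Visit aster.
      At aster: go right to tulip.
        At tulip: no left child.
        Visit tulip.
        At tulip: go right to fig.
          At fig: go left to rose.
            At rose: no left child.
            Visit rose.
            At rose: go right to elm.
              At elm: go left to rye.
                rye is a leaf — visit rye.
              Visit elm.
              At elm: no right child.
          Visit fig.
          At fig: no right child.
    Visit teak.
    At teak: go right to reed.
      At reed: go left to ash.
        ash is a leaf — visit ash.
      Visit reed.
      At reed: no right child.
Visit poppy.
At poppy: no right child.

daisy fir yew aster tulip rose rye elm fig teak ash reed poppy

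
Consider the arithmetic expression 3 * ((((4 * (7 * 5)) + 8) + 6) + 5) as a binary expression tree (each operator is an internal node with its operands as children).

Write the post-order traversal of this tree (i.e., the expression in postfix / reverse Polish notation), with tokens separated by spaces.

3 4 7 5 * * 8 + 6 + 5 + *

Post-order on an expression tree gives postfix notation: for each operator, emit left operand, right operand, then the operator.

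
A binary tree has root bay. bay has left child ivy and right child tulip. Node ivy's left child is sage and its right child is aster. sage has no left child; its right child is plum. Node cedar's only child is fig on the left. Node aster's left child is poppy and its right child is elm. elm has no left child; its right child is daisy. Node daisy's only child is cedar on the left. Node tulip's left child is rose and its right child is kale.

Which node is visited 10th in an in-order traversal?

In-order visits the left subtree, then the node, then the right subtree.
At bay: go left to ivy.
  At ivy: go left to sage.
    At sage: no left child.
    Visit sage.
    At sage: go right to plum.
      plum is a leaf — visit plum.
  Visit ivy.
  At ivy: go right to aster.
    At aster: go left to poppy.
      poppy is a leaf — visit poppy.
    Visit aster.
    At aster: go right to elm.
      At elm: no left child.
      Visit elm.
      At elm: go right to daisy.
        At daisy: go left to cedar.
          At cedar: go left to fig.
            fig is a leaf — visit fig.
          Visit cedar.
          At cedar: no right child.
        Visit daisy.
        At daisy: no right child.
Visit bay.
At bay: go right to tulip.
  At tulip: go left to rose.
    rose is a leaf — visit rose.
  Visit tulip.
  At tulip: go right to kale.
    kale is a leaf — visit kale.
Full in-order sequence: sage, plum, ivy, poppy, aster, elm, fig, cedar, daisy, bay, rose, tulip, kale.

bay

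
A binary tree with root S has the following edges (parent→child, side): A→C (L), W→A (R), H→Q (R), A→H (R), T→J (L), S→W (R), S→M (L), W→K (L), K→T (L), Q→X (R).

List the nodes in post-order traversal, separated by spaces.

Post-order visits the left subtree, then the right subtree, then the node.
At S: go left to M.
  M is a leaf — visit M.
At S: go right to W.
  At W: go left to K.
    At K: go left to T.
      At T: go left to J.
        J is a leaf — visit J.
      At T: no right child.
      Visit T.
    At K: no right child.
    Visit K.
  At W: go right to A.
    At A: go left to C.
      C is a leaf — visit C.
    At A: go right to H.
      At H: no left child.
      At H: go right to Q.
        At Q: no left child.
        At Q: go right to X.
          X is a leaf — visit X.
        Visit Q.
      Visit H.
    Visit A.
  Visit W.
Visit S.

M J T K C X Q H A W S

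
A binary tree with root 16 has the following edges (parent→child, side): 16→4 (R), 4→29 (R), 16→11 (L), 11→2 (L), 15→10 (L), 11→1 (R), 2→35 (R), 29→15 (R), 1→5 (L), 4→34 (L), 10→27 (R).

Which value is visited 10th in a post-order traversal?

Post-order visits the left subtree, then the right subtree, then the node.
At 16: go left to 11.
  At 11: go left to 2.
    At 2: no left child.
    At 2: go right to 35.
      35 is a leaf — visit 35.
    Visit 2.
  At 11: go right to 1.
    At 1: go left to 5.
      5 is a leaf — visit 5.
    At 1: no right child.
    Visit 1.
  Visit 11.
At 16: go right to 4.
  At 4: go left to 34.
    34 is a leaf — visit 34.
  At 4: go right to 29.
    At 29: no left child.
    At 29: go right to 15.
      At 15: go left to 10.
        At 10: no left child.
        At 10: go right to 27.
          27 is a leaf — visit 27.
        Visit 10.
      At 15: no right child.
      Visit 15.
    Visit 29.
  Visit 4.
Visit 16.
Full post-order sequence: 35, 2, 5, 1, 11, 34, 27, 10, 15, 29, 4, 16.

29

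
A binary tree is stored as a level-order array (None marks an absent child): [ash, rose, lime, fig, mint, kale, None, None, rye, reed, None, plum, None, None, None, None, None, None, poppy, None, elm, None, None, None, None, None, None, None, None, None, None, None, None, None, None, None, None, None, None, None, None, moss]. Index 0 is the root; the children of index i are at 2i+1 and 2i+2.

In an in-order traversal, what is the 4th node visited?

In-order visits the left subtree, then the node, then the right subtree.
At ash: go left to rose.
  At rose: go left to fig.
    At fig: no left child.
    Visit fig.
    At fig: go right to rye.
      At rye: no left child.
      Visit rye.
      At rye: go right to poppy.
        poppy is a leaf — visit poppy.
  Visit rose.
  At rose: go right to mint.
    At mint: go left to reed.
      At reed: no left child.
      Visit reed.
      At reed: go right to elm.
        At elm: go left to moss.
          moss is a leaf — visit moss.
        Visit elm.
        At elm: no right child.
    Visit mint.
    At mint: no right child.
Visit ash.
At ash: go right to lime.
  At lime: go left to kale.
    At kale: go left to plum.
      plum is a leaf — visit plum.
    Visit kale.
    At kale: no right child.
  Visit lime.
  At lime: no right child.
Full in-order sequence: fig, rye, poppy, rose, reed, moss, elm, mint, ash, plum, kale, lime.

rose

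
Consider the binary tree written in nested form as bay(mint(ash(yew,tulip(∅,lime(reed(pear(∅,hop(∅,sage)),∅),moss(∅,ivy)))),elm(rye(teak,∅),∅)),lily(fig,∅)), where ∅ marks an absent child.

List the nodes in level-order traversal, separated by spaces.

bay mint lily ash elm fig yew tulip rye lime teak reed moss pear ivy hop sage

Level-order visits nodes level by level from the root, left to right within each level.
Level 0: bay
Level 1: mint, lily
Level 2: ash, elm, fig
Level 3: yew, tulip, rye
Level 4: lime, teak
Level 5: reed, moss
Level 6: pear, ivy
Level 7: hop
Level 8: sage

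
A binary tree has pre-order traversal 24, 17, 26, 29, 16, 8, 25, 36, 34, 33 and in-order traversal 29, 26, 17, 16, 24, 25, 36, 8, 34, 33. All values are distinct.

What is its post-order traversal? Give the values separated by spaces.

29 26 16 17 36 25 33 34 8 24

The first element of pre-order is the root; it splits in-order into left and right subtrees.
Root 24: left subtree has 4 nodes {29, 26, 17, 16}, right has 5 {25, 36, 8, 34, 33}.
  Root 17: left subtree has 2 nodes {29, 26}, right has 1 {16}.
    Root 26: left subtree has 1 node {29}, right has 0 { }.
  Root 8: left subtree has 2 nodes {25, 36}, right has 2 {34, 33}.
    Root 25: left subtree has 0 nodes { }, right has 1 {36}.
    Root 34: left subtree has 0 nodes { }, right has 1 {33}.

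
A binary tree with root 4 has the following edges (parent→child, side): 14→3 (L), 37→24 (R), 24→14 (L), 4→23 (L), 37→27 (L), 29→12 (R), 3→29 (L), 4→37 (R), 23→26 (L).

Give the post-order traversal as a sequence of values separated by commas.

26, 23, 27, 12, 29, 3, 14, 24, 37, 4

Post-order visits the left subtree, then the right subtree, then the node.
At 4: go left to 23.
  At 23: go left to 26.
    26 is a leaf — visit 26.
  At 23: no right child.
  Visit 23.
At 4: go right to 37.
  At 37: go left to 27.
    27 is a leaf — visit 27.
  At 37: go right to 24.
    At 24: go left to 14.
      At 14: go left to 3.
        At 3: go left to 29.
          At 29: no left child.
          At 29: go right to 12.
            12 is a leaf — visit 12.
          Visit 29.
        At 3: no right child.
        Visit 3.
      At 14: no right child.
      Visit 14.
    At 24: no right child.
    Visit 24.
  Visit 37.
Visit 4.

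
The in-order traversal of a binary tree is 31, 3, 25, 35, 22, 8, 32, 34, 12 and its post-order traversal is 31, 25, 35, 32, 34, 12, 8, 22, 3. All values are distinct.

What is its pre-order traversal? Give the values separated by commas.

The last element of post-order is the root; it splits in-order into left and right subtrees.
Root 3: left subtree has 1 node {31}, right has 7 {25, 35, 22, 8, 32, 34, 12}.
  Root 22: left subtree has 2 nodes {25, 35}, right has 4 {8, 32, 34, 12}.
    Root 35: left subtree has 1 node {25}, right has 0 { }.
    Root 8: left subtree has 0 nodes { }, right has 3 {32, 34, 12}.
      Root 12: left subtree has 2 nodes {32, 34}, right has 0 { }.
        Root 34: left subtree has 1 node {32}, right has 0 { }.

3, 31, 22, 35, 25, 8, 12, 34, 32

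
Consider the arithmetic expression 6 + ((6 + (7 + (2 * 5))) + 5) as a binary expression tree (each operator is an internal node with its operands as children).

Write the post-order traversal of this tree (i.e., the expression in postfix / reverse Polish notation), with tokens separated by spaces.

Post-order on an expression tree gives postfix notation: for each operator, emit left operand, right operand, then the operator.

6 6 7 2 5 * + + 5 + +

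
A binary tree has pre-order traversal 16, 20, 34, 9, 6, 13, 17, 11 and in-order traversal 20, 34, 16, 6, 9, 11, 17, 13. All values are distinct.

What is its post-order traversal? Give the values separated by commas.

The first element of pre-order is the root; it splits in-order into left and right subtrees.
Root 16: left subtree has 2 nodes {20, 34}, right has 5 {6, 9, 11, 17, 13}.
  Root 20: left subtree has 0 nodes { }, right has 1 {34}.
  Root 9: left subtree has 1 node {6}, right has 3 {11, 17, 13}.
    Root 13: left subtree has 2 nodes {11, 17}, right has 0 { }.
      Root 17: left subtree has 1 node {11}, right has 0 { }.

34, 20, 6, 11, 17, 13, 9, 16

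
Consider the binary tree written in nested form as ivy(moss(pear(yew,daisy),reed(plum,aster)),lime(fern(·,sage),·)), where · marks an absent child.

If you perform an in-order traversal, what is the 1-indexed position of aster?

7

In-order visits the left subtree, then the node, then the right subtree.
At ivy: go left to moss.
  At moss: go left to pear.
    At pear: go left to yew.
      yew is a leaf — visit yew.
    Visit pear.
    At pear: go right to daisy.
      daisy is a leaf — visit daisy.
  Visit moss.
  At moss: go right to reed.
    At reed: go left to plum.
      plum is a leaf — visit plum.
    Visit reed.
    At reed: go right to aster.
      aster is a leaf — visit aster.
Visit ivy.
At ivy: go right to lime.
  At lime: go left to fern.
    At fern: no left child.
    Visit fern.
    At fern: go right to sage.
      sage is a leaf — visit sage.
  Visit lime.
  At lime: no right child.
Full in-order sequence: yew, pear, daisy, moss, plum, reed, aster, ivy, fern, sage, lime.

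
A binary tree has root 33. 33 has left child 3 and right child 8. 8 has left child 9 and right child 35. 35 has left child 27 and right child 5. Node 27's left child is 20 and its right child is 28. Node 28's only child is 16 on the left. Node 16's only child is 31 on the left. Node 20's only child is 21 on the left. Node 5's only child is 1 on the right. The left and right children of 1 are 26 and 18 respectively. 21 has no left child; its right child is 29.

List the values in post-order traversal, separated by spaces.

Post-order visits the left subtree, then the right subtree, then the node.
At 33: go left to 3.
  3 is a leaf — visit 3.
At 33: go right to 8.
  At 8: go left to 9.
    9 is a leaf — visit 9.
  At 8: go right to 35.
    At 35: go left to 27.
      At 27: go left to 20.
        At 20: go left to 21.
          At 21: no left child.
          At 21: go right to 29.
            29 is a leaf — visit 29.
          Visit 21.
        At 20: no right child.
        Visit 20.
      At 27: go right to 28.
        At 28: go left to 16.
          At 16: go left to 31.
            31 is a leaf — visit 31.
          At 16: no right child.
          Visit 16.
        At 28: no right child.
        Visit 28.
      Visit 27.
    At 35: go right to 5.
      At 5: no left child.
      At 5: go right to 1.
        At 1: go left to 26.
          26 is a leaf — visit 26.
        At 1: go right to 18.
          18 is a leaf — visit 18.
        Visit 1.
      Visit 5.
    Visit 35.
  Visit 8.
Visit 33.

3 9 29 21 20 31 16 28 27 26 18 1 5 35 8 33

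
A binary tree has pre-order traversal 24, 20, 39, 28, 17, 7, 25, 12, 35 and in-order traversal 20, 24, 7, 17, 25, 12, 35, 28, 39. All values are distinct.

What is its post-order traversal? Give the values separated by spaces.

The first element of pre-order is the root; it splits in-order into left and right subtrees.
Root 24: left subtree has 1 node {20}, right has 7 {7, 17, 25, 12, 35, 28, 39}.
  Root 39: left subtree has 6 nodes {7, 17, 25, 12, 35, 28}, right has 0 { }.
    Root 28: left subtree has 5 nodes {7, 17, 25, 12, 35}, right has 0 { }.
      Root 17: left subtree has 1 node {7}, right has 3 {25, 12, 35}.
        Root 25: left subtree has 0 nodes { }, right has 2 {12, 35}.
          Root 12: left subtree has 0 nodes { }, right has 1 {35}.

20 7 35 12 25 17 28 39 24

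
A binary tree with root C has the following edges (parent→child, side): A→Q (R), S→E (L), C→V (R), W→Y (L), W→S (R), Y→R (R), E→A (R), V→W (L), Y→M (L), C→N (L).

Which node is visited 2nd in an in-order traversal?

C

In-order visits the left subtree, then the node, then the right subtree.
At C: go left to N.
  N is a leaf — visit N.
Visit C.
At C: go right to V.
  At V: go left to W.
    At W: go left to Y.
      At Y: go left to M.
        M is a leaf — visit M.
      Visit Y.
      At Y: go right to R.
        R is a leaf — visit R.
    Visit W.
    At W: go right to S.
      At S: go left to E.
        At E: no left child.
        Visit E.
        At E: go right to A.
          At A: no left child.
          Visit A.
          At A: go right to Q.
            Q is a leaf — visit Q.
      Visit S.
      At S: no right child.
  Visit V.
  At V: no right child.
Full in-order sequence: N, C, M, Y, R, W, E, A, Q, S, V.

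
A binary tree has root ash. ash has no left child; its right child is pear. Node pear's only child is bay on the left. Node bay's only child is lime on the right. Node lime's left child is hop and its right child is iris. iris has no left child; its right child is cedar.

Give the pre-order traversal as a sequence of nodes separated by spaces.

Pre-order visits the node, then its left subtree, then its right subtree.
Visit ash.
At ash: no left child.
At ash: go right to pear.
  Visit pear.
  At pear: go left to bay.
    Visit bay.
    At bay: no left child.
    At bay: go right to lime.
      Visit lime.
      At lime: go left to hop.
        hop is a leaf — visit hop.
      At lime: go right to iris.
        Visit iris.
        At iris: no left child.
        At iris: go right to cedar.
          cedar is a leaf — visit cedar.
  At pear: no right child.

ash pear bay lime hop iris cedar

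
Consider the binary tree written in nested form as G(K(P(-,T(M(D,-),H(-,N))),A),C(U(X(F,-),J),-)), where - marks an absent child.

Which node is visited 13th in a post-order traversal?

C

Post-order visits the left subtree, then the right subtree, then the node.
At G: go left to K.
  At K: go left to P.
    At P: no left child.
    At P: go right to T.
      At T: go left to M.
        At M: go left to D.
          D is a leaf — visit D.
        At M: no right child.
        Visit M.
      At T: go right to H.
        At H: no left child.
        At H: go right to N.
          N is a leaf — visit N.
        Visit H.
      Visit T.
    Visit P.
  At K: go right to A.
    A is a leaf — visit A.
  Visit K.
At G: go right to C.
  At C: go left to U.
    At U: go left to X.
      At X: go left to F.
        F is a leaf — visit F.
      At X: no right child.
      Visit X.
    At U: go right to J.
      J is a leaf — visit J.
    Visit U.
  At C: no right child.
  Visit C.
Visit G.
Full post-order sequence: D, M, N, H, T, P, A, K, F, X, J, U, C, G.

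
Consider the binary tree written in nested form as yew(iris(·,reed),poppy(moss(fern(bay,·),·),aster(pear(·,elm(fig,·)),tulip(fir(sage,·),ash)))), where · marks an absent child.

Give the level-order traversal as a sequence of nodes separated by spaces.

yew iris poppy reed moss aster fern pear tulip bay elm fir ash fig sage

Level-order visits nodes level by level from the root, left to right within each level.
Level 0: yew
Level 1: iris, poppy
Level 2: reed, moss, aster
Level 3: fern, pear, tulip
Level 4: bay, elm, fir, ash
Level 5: fig, sage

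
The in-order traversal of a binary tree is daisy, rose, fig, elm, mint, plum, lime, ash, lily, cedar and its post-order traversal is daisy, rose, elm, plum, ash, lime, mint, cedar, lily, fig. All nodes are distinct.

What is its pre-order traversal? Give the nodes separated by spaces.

fig rose daisy lily mint elm lime plum ash cedar

The last element of post-order is the root; it splits in-order into left and right subtrees.
Root fig: left subtree has 2 nodes {daisy, rose}, right has 7 {elm, mint, plum, lime, ash, lily, cedar}.
  Root rose: left subtree has 1 node {daisy}, right has 0 { }.
  Root lily: left subtree has 5 nodes {elm, mint, plum, lime, ash}, right has 1 {cedar}.
    Root mint: left subtree has 1 node {elm}, right has 3 {plum, lime, ash}.
      Root lime: left subtree has 1 node {plum}, right has 1 {ash}.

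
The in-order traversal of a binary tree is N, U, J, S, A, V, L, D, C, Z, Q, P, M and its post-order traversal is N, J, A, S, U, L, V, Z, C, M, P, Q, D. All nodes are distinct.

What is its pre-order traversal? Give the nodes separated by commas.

D, V, U, N, S, J, A, L, Q, C, Z, P, M

The last element of post-order is the root; it splits in-order into left and right subtrees.
Root D: left subtree has 7 nodes {N, U, J, S, A, V, L}, right has 5 {C, Z, Q, P, M}.
  Root V: left subtree has 5 nodes {N, U, J, S, A}, right has 1 {L}.
    Root U: left subtree has 1 node {N}, right has 3 {J, S, A}.
      Root S: left subtree has 1 node {J}, right has 1 {A}.
  Root Q: left subtree has 2 nodes {C, Z}, right has 2 {P, M}.
    Root C: left subtree has 0 nodes { }, right has 1 {Z}.
    Root P: left subtree has 0 nodes { }, right has 1 {M}.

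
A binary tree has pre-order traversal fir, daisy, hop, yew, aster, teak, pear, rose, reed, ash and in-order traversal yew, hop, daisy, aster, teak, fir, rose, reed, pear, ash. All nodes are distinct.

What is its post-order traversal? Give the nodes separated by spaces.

The first element of pre-order is the root; it splits in-order into left and right subtrees.
Root fir: left subtree has 5 nodes {yew, hop, daisy, aster, teak}, right has 4 {rose, reed, pear, ash}.
  Root daisy: left subtree has 2 nodes {yew, hop}, right has 2 {aster, teak}.
    Root hop: left subtree has 1 node {yew}, right has 0 { }.
    Root aster: left subtree has 0 nodes { }, right has 1 {teak}.
  Root pear: left subtree has 2 nodes {rose, reed}, right has 1 {ash}.
    Root rose: left subtree has 0 nodes { }, right has 1 {reed}.

yew hop teak aster daisy reed rose ash pear fir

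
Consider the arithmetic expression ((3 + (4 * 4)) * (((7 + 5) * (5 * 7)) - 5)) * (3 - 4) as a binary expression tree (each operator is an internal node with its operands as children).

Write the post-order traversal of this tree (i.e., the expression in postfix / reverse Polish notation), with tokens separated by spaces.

3 4 4 * + 7 5 + 5 7 * * 5 - * 3 4 - *

Post-order on an expression tree gives postfix notation: for each operator, emit left operand, right operand, then the operator.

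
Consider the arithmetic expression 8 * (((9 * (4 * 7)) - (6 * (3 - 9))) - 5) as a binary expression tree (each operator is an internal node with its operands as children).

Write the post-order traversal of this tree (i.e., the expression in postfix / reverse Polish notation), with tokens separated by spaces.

8 9 4 7 * * 6 3 9 - * - 5 - *

Post-order on an expression tree gives postfix notation: for each operator, emit left operand, right operand, then the operator.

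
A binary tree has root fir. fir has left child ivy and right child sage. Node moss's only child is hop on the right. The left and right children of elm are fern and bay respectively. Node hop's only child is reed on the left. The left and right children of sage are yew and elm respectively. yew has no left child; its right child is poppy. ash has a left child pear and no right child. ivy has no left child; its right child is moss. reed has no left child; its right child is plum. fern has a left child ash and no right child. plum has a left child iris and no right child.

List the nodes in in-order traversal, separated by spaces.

In-order visits the left subtree, then the node, then the right subtree.
At fir: go left to ivy.
  At ivy: no left child.
  Visit ivy.
  At ivy: go right to moss.
    At moss: no left child.
    Visit moss.
    At moss: go right to hop.
      At hop: go left to reed.
        At reed: no left child.
        Visit reed.
        At reed: go right to plum.
          At plum: go left to iris.
            iris is a leaf — visit iris.
          Visit plum.
          At plum: no right child.
      Visit hop.
      At hop: no right child.
Visit fir.
At fir: go right to sage.
  At sage: go left to yew.
    At yew: no left child.
    Visit yew.
    At yew: go right to poppy.
      poppy is a leaf — visit poppy.
  Visit sage.
  At sage: go right to elm.
    At elm: go left to fern.
      At fern: go left to ash.
        At ash: go left to pear.
          pear is a leaf — visit pear.
        Visit ash.
        At ash: no right child.
      Visit fern.
      At fern: no right child.
    Visit elm.
    At elm: go right to bay.
      bay is a leaf — visit bay.

ivy moss reed iris plum hop fir yew poppy sage pear ash fern elm bay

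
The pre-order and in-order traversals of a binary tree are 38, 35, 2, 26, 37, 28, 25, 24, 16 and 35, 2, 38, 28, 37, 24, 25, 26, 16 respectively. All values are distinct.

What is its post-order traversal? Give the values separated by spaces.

The first element of pre-order is the root; it splits in-order into left and right subtrees.
Root 38: left subtree has 2 nodes {35, 2}, right has 6 {28, 37, 24, 25, 26, 16}.
  Root 35: left subtree has 0 nodes { }, right has 1 {2}.
  Root 26: left subtree has 4 nodes {28, 37, 24, 25}, right has 1 {16}.
    Root 37: left subtree has 1 node {28}, right has 2 {24, 25}.
      Root 25: left subtree has 1 node {24}, right has 0 { }.

2 35 28 24 25 37 16 26 38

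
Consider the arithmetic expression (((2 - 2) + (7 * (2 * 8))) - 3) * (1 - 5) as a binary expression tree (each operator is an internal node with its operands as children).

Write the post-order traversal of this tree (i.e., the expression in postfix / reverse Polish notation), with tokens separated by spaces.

2 2 - 7 2 8 * * + 3 - 1 5 - *

Post-order on an expression tree gives postfix notation: for each operator, emit left operand, right operand, then the operator.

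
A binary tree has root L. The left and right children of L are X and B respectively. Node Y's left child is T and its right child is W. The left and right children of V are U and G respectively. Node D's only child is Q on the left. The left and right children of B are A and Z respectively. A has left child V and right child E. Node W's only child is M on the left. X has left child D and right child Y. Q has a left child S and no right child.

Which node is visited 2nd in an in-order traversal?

Q

In-order visits the left subtree, then the node, then the right subtree.
At L: go left to X.
  At X: go left to D.
    At D: go left to Q.
      At Q: go left to S.
        S is a leaf — visit S.
      Visit Q.
      At Q: no right child.
    Visit D.
    At D: no right child.
  Visit X.
  At X: go right to Y.
    At Y: go left to T.
      T is a leaf — visit T.
    Visit Y.
    At Y: go right to W.
      At W: go left to M.
        M is a leaf — visit M.
      Visit W.
      At W: no right child.
Visit L.
At L: go right to B.
  At B: go left to A.
    At A: go left to V.
      At V: go left to U.
        U is a leaf — visit U.
      Visit V.
      At V: go right to G.
        G is a leaf — visit G.
    Visit A.
    At A: go right to E.
      E is a leaf — visit E.
  Visit B.
  At B: go right to Z.
    Z is a leaf — visit Z.
Full in-order sequence: S, Q, D, X, T, Y, M, W, L, U, V, G, A, E, B, Z.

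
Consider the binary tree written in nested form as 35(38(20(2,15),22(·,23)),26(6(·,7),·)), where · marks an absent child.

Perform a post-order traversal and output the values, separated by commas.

Post-order visits the left subtree, then the right subtree, then the node.
At 35: go left to 38.
  At 38: go left to 20.
    At 20: go left to 2.
      2 is a leaf — visit 2.
    At 20: go right to 15.
      15 is a leaf — visit 15.
    Visit 20.
  At 38: go right to 22.
    At 22: no left child.
    At 22: go right to 23.
      23 is a leaf — visit 23.
    Visit 22.
  Visit 38.
At 35: go right to 26.
  At 26: go left to 6.
    At 6: no left child.
    At 6: go right to 7.
      7 is a leaf — visit 7.
    Visit 6.
  At 26: no right child.
  Visit 26.
Visit 35.

2, 15, 20, 23, 22, 38, 7, 6, 26, 35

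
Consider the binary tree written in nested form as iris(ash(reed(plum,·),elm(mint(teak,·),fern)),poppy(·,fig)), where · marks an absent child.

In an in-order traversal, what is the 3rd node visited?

In-order visits the left subtree, then the node, then the right subtree.
At iris: go left to ash.
  At ash: go left to reed.
    At reed: go left to plum.
      plum is a leaf — visit plum.
    Visit reed.
    At reed: no right child.
  Visit ash.
  At ash: go right to elm.
    At elm: go left to mint.
      At mint: go left to teak.
        teak is a leaf — visit teak.
      Visit mint.
      At mint: no right child.
    Visit elm.
    At elm: go right to fern.
      fern is a leaf — visit fern.
Visit iris.
At iris: go right to poppy.
  At poppy: no left child.
  Visit poppy.
  At poppy: go right to fig.
    fig is a leaf — visit fig.
Full in-order sequence: plum, reed, ash, teak, mint, elm, fern, iris, poppy, fig.

ash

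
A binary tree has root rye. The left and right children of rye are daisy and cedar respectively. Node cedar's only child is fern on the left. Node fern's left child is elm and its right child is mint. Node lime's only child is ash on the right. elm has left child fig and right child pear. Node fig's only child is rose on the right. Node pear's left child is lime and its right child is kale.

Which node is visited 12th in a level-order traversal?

Level-order visits nodes level by level from the root, left to right within each level.
Level 0: rye
Level 1: daisy, cedar
Level 2: fern
Level 3: elm, mint
Level 4: fig, pear
Level 5: rose, lime, kale
Level 6: ash
Full level-order sequence: rye, daisy, cedar, fern, elm, mint, fig, pear, rose, lime, kale, ash.

ash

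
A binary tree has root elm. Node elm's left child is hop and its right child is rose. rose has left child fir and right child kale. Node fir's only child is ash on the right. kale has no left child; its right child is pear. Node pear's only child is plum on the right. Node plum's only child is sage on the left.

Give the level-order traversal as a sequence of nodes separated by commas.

Level-order visits nodes level by level from the root, left to right within each level.
Level 0: elm
Level 1: hop, rose
Level 2: fir, kale
Level 3: ash, pear
Level 4: plum
Level 5: sage

elm, hop, rose, fir, kale, ash, pear, plum, sage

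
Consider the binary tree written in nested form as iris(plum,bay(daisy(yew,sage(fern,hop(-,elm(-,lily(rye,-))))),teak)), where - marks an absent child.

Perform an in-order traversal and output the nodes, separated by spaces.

plum iris yew daisy fern sage hop elm rye lily bay teak

In-order visits the left subtree, then the node, then the right subtree.
At iris: go left to plum.
  plum is a leaf — visit plum.
Visit iris.
At iris: go right to bay.
  At bay: go left to daisy.
    At daisy: go left to yew.
      yew is a leaf — visit yew.
    Visit daisy.
    At daisy: go right to sage.
      At sage: go left to fern.
        fern is a leaf — visit fern.
      Visit sage.
      At sage: go right to hop.
        At hop: no left child.
        Visit hop.
        At hop: go right to elm.
          At elm: no left child.
          Visit elm.
          At elm: go right to lily.
            At lily: go left to rye.
              rye is a leaf — visit rye.
            Visit lily.
            At lily: no right child.
  Visit bay.
  At bay: go right to teak.
    teak is a leaf — visit teak.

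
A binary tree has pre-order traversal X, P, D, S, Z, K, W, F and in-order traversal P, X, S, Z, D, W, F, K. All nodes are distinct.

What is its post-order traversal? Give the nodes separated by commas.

P, Z, S, F, W, K, D, X

The first element of pre-order is the root; it splits in-order into left and right subtrees.
Root X: left subtree has 1 node {P}, right has 6 {S, Z, D, W, F, K}.
  Root D: left subtree has 2 nodes {S, Z}, right has 3 {W, F, K}.
    Root S: left subtree has 0 nodes { }, right has 1 {Z}.
    Root K: left subtree has 2 nodes {W, F}, right has 0 { }.
      Root W: left subtree has 0 nodes { }, right has 1 {F}.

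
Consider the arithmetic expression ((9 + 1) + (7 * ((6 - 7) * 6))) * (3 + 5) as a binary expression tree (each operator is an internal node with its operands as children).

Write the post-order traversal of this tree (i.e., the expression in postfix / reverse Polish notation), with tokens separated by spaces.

Post-order on an expression tree gives postfix notation: for each operator, emit left operand, right operand, then the operator.

9 1 + 7 6 7 - 6 * * + 3 5 + *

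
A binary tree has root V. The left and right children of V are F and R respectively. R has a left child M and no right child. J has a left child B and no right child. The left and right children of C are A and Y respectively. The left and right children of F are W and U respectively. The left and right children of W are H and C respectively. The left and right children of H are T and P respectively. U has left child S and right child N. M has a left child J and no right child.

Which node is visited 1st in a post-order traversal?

Post-order visits the left subtree, then the right subtree, then the node.
At V: go left to F.
  At F: go left to W.
    At W: go left to H.
      At H: go left to T.
        T is a leaf — visit T.
      At H: go right to P.
        P is a leaf — visit P.
      Visit H.
    At W: go right to C.
      At C: go left to A.
        A is a leaf — visit A.
      At C: go right to Y.
        Y is a leaf — visit Y.
      Visit C.
    Visit W.
  At F: go right to U.
    At U: go left to S.
      S is a leaf — visit S.
    At U: go right to N.
      N is a leaf — visit N.
    Visit U.
  Visit F.
At V: go right to R.
  At R: go left to M.
    At M: go left to J.
      At J: go left to B.
        B is a leaf — visit B.
      At J: no right child.
      Visit J.
    At M: no right child.
    Visit M.
  At R: no right child.
  Visit R.
Visit V.
Full post-order sequence: T, P, H, A, Y, C, W, S, N, U, F, B, J, M, R, V.

T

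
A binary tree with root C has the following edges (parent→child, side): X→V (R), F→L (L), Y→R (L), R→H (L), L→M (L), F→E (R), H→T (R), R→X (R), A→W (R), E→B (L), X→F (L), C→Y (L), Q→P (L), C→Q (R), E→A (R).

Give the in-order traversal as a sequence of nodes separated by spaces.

In-order visits the left subtree, then the node, then the right subtree.
At C: go left to Y.
  At Y: go left to R.
    At R: go left to H.
      At H: no left child.
      Visit H.
      At H: go right to T.
        T is a leaf — visit T.
    Visit R.
    At R: go right to X.
      At X: go left to F.
        At F: go left to L.
          At L: go left to M.
            M is a leaf — visit M.
          Visit L.
          At L: no right child.
        Visit F.
        At F: go right to E.
          At E: go left to B.
            B is a leaf — visit B.
          Visit E.
          At E: go right to A.
            At A: no left child.
            Visit A.
            At A: go right to W.
              W is a leaf — visit W.
      Visit X.
      At X: go right to V.
        V is a leaf — visit V.
  Visit Y.
  At Y: no right child.
Visit C.
At C: go right to Q.
  At Q: go left to P.
    P is a leaf — visit P.
  Visit Q.
  At Q: no right child.

H T R M L F B E A W X V Y C P Q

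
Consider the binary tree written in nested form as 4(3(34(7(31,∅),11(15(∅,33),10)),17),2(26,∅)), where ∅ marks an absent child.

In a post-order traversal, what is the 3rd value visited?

Post-order visits the left subtree, then the right subtree, then the node.
At 4: go left to 3.
  At 3: go left to 34.
    At 34: go left to 7.
      At 7: go left to 31.
        31 is a leaf — visit 31.
      At 7: no right child.
      Visit 7.
    At 34: go right to 11.
      At 11: go left to 15.
        At 15: no left child.
        At 15: go right to 33.
          33 is a leaf — visit 33.
        Visit 15.
      At 11: go right to 10.
        10 is a leaf — visit 10.
      Visit 11.
    Visit 34.
  At 3: go right to 17.
    17 is a leaf — visit 17.
  Visit 3.
At 4: go right to 2.
  At 2: go left to 26.
    26 is a leaf — visit 26.
  At 2: no right child.
  Visit 2.
Visit 4.
Full post-order sequence: 31, 7, 33, 15, 10, 11, 34, 17, 3, 26, 2, 4.

33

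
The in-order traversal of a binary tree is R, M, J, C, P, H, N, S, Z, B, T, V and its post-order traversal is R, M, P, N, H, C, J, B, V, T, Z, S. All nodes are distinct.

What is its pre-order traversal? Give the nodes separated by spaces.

The last element of post-order is the root; it splits in-order into left and right subtrees.
Root S: left subtree has 7 nodes {R, M, J, C, P, H, N}, right has 4 {Z, B, T, V}.
  Root J: left subtree has 2 nodes {R, M}, right has 4 {C, P, H, N}.
    Root M: left subtree has 1 node {R}, right has 0 { }.
    Root C: left subtree has 0 nodes { }, right has 3 {P, H, N}.
      Root H: left subtree has 1 node {P}, right has 1 {N}.
  Root Z: left subtree has 0 nodes { }, right has 3 {B, T, V}.
    Root T: left subtree has 1 node {B}, right has 1 {V}.

S J M R C H P N Z T B V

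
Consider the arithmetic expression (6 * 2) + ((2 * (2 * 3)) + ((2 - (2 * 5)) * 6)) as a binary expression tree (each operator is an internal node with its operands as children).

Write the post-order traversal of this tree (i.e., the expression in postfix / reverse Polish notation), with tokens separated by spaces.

6 2 * 2 2 3 * * 2 2 5 * - 6 * + +

Post-order on an expression tree gives postfix notation: for each operator, emit left operand, right operand, then the operator.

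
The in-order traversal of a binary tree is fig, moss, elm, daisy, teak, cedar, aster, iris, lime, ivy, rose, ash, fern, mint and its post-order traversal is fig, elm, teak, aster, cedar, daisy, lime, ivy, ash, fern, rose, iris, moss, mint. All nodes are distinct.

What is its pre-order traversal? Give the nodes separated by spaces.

The last element of post-order is the root; it splits in-order into left and right subtrees.
Root mint: left subtree has 13 nodes {fig, moss, elm, daisy, teak, cedar, aster, iris, lime, ivy, rose, ash, fern}, right has 0 { }.
  Root moss: left subtree has 1 node {fig}, right has 11 {elm, daisy, teak, cedar, aster, iris, lime, ivy, rose, ash, fern}.
    Root iris: left subtree has 5 nodes {elm, daisy, teak, cedar, aster}, right has 5 {lime, ivy, rose, ash, fern}.
      Root daisy: left subtree has 1 node {elm}, right has 3 {teak, cedar, aster}.
        Root cedar: left subtree has 1 node {teak}, right has 1 {aster}.
      Root rose: left subtree has 2 nodes {lime, ivy}, right has 2 {ash, fern}.
        Root ivy: left subtree has 1 node {lime}, right has 0 { }.
        Root fern: left subtree has 1 node {ash}, right has 0 { }.

mint moss fig iris daisy elm cedar teak aster rose ivy lime fern ash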